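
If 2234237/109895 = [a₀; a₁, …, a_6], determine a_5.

1

Run the Euclidean algorithm, recording each quotient:
2234237 ÷ 109895 → quotient 20, remainder 36337
109895 ÷ 36337 → quotient 3, remainder 884
36337 ÷ 884 → quotient 41, remainder 93
884 ÷ 93 → quotient 9, remainder 47
93 ÷ 47 → quotient 1, remainder 46
47 ÷ 46 → quotient 1, remainder 1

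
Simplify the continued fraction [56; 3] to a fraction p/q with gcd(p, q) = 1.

a_0 = 56: 56/1
a_1 = 3: 169/3

169/3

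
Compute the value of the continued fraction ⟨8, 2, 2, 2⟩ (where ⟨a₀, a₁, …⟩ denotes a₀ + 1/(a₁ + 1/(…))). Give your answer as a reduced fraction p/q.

101/12

Start with 2.
2 + 1/(2/1) = 2 + 1/2 = 5/2
2 + 1/(5/2) = 2 + 2/5 = 12/5
8 + 1/(12/5) = 8 + 5/12 = 101/12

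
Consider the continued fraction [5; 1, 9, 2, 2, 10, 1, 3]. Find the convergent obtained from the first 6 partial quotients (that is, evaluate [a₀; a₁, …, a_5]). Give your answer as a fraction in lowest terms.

Collapse the nested fraction from the inside out:
Start with 10.
2 + 1/(10/1) = 2 + 1/10 = 21/10
2 + 1/(21/10) = 2 + 10/21 = 52/21
9 + 1/(52/21) = 9 + 21/52 = 489/52
1 + 1/(489/52) = 1 + 52/489 = 541/489
5 + 1/(541/489) = 5 + 489/541 = 3194/541

3194/541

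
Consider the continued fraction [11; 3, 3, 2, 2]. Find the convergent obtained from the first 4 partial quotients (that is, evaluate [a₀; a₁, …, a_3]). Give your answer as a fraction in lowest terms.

Start with 2.
3 + 1/(2/1) = 3 + 1/2 = 7/2
3 + 1/(7/2) = 3 + 2/7 = 23/7
11 + 1/(23/7) = 11 + 7/23 = 260/23

260/23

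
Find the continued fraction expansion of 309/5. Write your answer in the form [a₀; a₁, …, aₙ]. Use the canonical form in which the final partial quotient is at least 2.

[61; 1, 4]

⌊309/5⌋ = 61, remainder 4
⌊5/4⌋ = 1, remainder 1
⌊4/1⌋ = 4, remainder 0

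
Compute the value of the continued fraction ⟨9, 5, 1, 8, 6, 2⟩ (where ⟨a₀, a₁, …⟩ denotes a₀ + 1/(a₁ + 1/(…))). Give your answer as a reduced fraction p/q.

6428/701

a_0 = 9: 9/1
a_1 = 5: 46/5
a_2 = 1: 55/6
a_3 = 8: 486/53
a_4 = 6: 2971/324
a_5 = 2: 6428/701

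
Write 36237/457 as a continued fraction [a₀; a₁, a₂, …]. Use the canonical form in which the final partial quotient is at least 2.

[79; 3, 2, 2, 3, 2, 3]

Repeatedly divide and take the remainder:
36237 = 79·457 + 134, so a_0 = 79
457 = 3·134 + 55, so a_1 = 3
134 = 2·55 + 24, so a_2 = 2
55 = 2·24 + 7, so a_3 = 2
24 = 3·7 + 3, so a_4 = 3
7 = 2·3 + 1, so a_5 = 2
3 = 3·1 + 0, so a_6 = 3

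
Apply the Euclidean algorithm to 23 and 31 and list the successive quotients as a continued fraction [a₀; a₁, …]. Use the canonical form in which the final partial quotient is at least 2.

⌊23/31⌋ = 0, remainder 23
⌊31/23⌋ = 1, remainder 8
⌊23/8⌋ = 2, remainder 7
⌊8/7⌋ = 1, remainder 1
⌊7/1⌋ = 7, remainder 0

[0; 1, 2, 1, 7]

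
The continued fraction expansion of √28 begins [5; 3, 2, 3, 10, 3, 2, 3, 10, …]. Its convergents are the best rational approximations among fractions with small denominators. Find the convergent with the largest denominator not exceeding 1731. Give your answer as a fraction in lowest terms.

4048/765

List convergents until the denominator exceeds the bound:
a_0 = 5: 5/1  (≤ bound)
a_1 = 3: 16/3  (≤ bound)
a_2 = 2: 37/7  (≤ bound)
a_3 = 3: 127/24  (≤ bound)
a_4 = 10: 1307/247  (≤ bound)
a_5 = 3: 4048/765  (≤ bound)
a_6 = 2: 9403/1777  (> 1731, stop)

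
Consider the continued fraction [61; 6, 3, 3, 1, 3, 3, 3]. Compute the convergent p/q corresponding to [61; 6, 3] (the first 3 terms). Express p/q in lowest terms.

Use the convergent recurrence hₖ = aₖ·hₖ₋₁ + hₖ₋₂ (and likewise for the denominators kₖ):
a_0 = 61: 61/1
a_1 = 6: 367/6
a_2 = 3: 1162/19

1162/19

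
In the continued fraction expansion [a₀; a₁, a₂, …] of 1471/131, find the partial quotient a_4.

2

⌊1471/131⌋ = 11, remainder 30
⌊131/30⌋ = 4, remainder 11
⌊30/11⌋ = 2, remainder 8
⌊11/8⌋ = 1, remainder 3
⌊8/3⌋ = 2, remainder 2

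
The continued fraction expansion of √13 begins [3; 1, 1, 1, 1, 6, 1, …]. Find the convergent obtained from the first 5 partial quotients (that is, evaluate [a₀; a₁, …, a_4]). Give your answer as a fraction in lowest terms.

18/5

Starting at the tail and folding back:
Start with 1.
1 + 1/(1/1) = 1 + 1/1 = 2/1
1 + 1/(2/1) = 1 + 1/2 = 3/2
1 + 1/(3/2) = 1 + 2/3 = 5/3
3 + 1/(5/3) = 3 + 3/5 = 18/5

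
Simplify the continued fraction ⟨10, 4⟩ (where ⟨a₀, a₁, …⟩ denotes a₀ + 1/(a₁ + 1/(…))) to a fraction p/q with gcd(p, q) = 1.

41/4

Start with 4.
10 + 1/(4/1) = 10 + 1/4 = 41/4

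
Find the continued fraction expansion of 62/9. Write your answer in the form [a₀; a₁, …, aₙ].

[6; 1, 8]

62 ÷ 9 → quotient 6, remainder 8
9 ÷ 8 → quotient 1, remainder 1
8 ÷ 1 → quotient 8, remainder 0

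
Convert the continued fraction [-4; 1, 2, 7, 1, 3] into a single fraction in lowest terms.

-322/97

Use the convergent recurrence hₖ = aₖ·hₖ₋₁ + hₖ₋₂ (and likewise for the denominators kₖ):
a_0 = -4: -4/1
a_1 = 1: -3/1
a_2 = 2: -10/3
a_3 = 7: -73/22
a_4 = 1: -83/25
a_5 = 3: -322/97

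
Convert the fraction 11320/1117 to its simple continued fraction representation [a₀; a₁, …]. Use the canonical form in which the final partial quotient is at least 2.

Run the Euclidean algorithm, recording each quotient:
11320 ÷ 1117 → quotient 10, remainder 150
1117 ÷ 150 → quotient 7, remainder 67
150 ÷ 67 → quotient 2, remainder 16
67 ÷ 16 → quotient 4, remainder 3
16 ÷ 3 → quotient 5, remainder 1
3 ÷ 1 → quotient 3, remainder 0

[10; 7, 2, 4, 5, 3]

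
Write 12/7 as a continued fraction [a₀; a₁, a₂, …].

[1; 1, 2, 2]

Repeatedly divide and take the remainder:
⌊12/7⌋ = 1, remainder 5
⌊7/5⌋ = 1, remainder 2
⌊5/2⌋ = 2, remainder 1
⌊2/1⌋ = 2, remainder 0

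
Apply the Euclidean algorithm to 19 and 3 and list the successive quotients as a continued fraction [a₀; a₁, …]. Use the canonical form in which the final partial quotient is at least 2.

[6; 3]

⌊19/3⌋ = 6, remainder 1
⌊3/1⌋ = 3, remainder 0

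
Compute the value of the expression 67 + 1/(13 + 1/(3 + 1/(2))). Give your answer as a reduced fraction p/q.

Build up convergents one term at a time:
a_0 = 67: 67/1
a_1 = 13: 872/13
a_2 = 3: 2683/40
a_3 = 2: 6238/93

6238/93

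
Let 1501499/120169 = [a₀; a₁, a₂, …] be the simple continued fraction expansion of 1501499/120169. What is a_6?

7

Run the Euclidean algorithm, recording each quotient:
1501499 = 12·120169 + 59471, so a_0 = 12
120169 = 2·59471 + 1227, so a_1 = 2
59471 = 48·1227 + 575, so a_2 = 48
1227 = 2·575 + 77, so a_3 = 2
575 = 7·77 + 36, so a_4 = 7
77 = 2·36 + 5, so a_5 = 2
36 = 7·5 + 1, so a_6 = 7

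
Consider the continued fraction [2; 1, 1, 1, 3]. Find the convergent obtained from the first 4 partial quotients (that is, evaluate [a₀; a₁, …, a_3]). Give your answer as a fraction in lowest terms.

8/3

Start with 1.
1 + 1/(1/1) = 1 + 1/1 = 2/1
1 + 1/(2/1) = 1 + 1/2 = 3/2
2 + 1/(3/2) = 2 + 2/3 = 8/3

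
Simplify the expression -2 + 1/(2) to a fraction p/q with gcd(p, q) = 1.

-3/2

Start with 2.
-2 + 1/(2/1) = -2 + 1/2 = -3/2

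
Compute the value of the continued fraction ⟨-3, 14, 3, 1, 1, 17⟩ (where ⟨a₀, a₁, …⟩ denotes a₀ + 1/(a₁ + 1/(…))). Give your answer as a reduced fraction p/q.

Start with 17.
1 + 1/(17/1) = 1 + 1/17 = 18/17
1 + 1/(18/17) = 1 + 17/18 = 35/18
3 + 1/(35/18) = 3 + 18/35 = 123/35
14 + 1/(123/35) = 14 + 35/123 = 1757/123
-3 + 1/(1757/123) = -3 + 123/1757 = -5148/1757

-5148/1757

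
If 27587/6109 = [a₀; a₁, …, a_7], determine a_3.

15

⌊27587/6109⌋ = 4, remainder 3151
⌊6109/3151⌋ = 1, remainder 2958
⌊3151/2958⌋ = 1, remainder 193
⌊2958/193⌋ = 15, remainder 63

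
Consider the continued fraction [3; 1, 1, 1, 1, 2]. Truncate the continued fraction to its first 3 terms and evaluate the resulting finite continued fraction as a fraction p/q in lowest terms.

Start with 1.
1 + 1/(1/1) = 1 + 1/1 = 2/1
3 + 1/(2/1) = 3 + 1/2 = 7/2

7/2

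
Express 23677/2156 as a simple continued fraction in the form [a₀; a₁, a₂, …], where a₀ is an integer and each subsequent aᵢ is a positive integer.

[10; 1, 54, 3, 1, 1, 5]

Run the Euclidean algorithm, recording each quotient:
23677 ÷ 2156 → quotient 10, remainder 2117
2156 ÷ 2117 → quotient 1, remainder 39
2117 ÷ 39 → quotient 54, remainder 11
39 ÷ 11 → quotient 3, remainder 6
11 ÷ 6 → quotient 1, remainder 5
6 ÷ 5 → quotient 1, remainder 1
5 ÷ 1 → quotient 5, remainder 0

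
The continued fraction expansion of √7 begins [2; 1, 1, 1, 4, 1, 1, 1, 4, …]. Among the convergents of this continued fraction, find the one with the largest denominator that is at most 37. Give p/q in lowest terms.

82/31

a_0 = 2: 2/1  (≤ bound)
a_1 = 1: 3/1  (≤ bound)
a_2 = 1: 5/2  (≤ bound)
a_3 = 1: 8/3  (≤ bound)
a_4 = 4: 37/14  (≤ bound)
a_5 = 1: 45/17  (≤ bound)
a_6 = 1: 82/31  (≤ bound)
a_7 = 1: 127/48  (> 37, stop)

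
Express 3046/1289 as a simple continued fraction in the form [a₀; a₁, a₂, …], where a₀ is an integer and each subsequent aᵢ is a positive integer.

[2; 2, 1, 3, 14, 2, 1, 2]

Apply division with remainder until the remainder is 0:
⌊3046/1289⌋ = 2, remainder 468
⌊1289/468⌋ = 2, remainder 353
⌊468/353⌋ = 1, remainder 115
⌊353/115⌋ = 3, remainder 8
⌊115/8⌋ = 14, remainder 3
⌊8/3⌋ = 2, remainder 2
⌊3/2⌋ = 1, remainder 1
⌊2/1⌋ = 2, remainder 0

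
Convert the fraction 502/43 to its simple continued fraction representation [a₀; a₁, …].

[11; 1, 2, 14]

Repeatedly divide and take the remainder:
502 = 11·43 + 29, so a_0 = 11
43 = 1·29 + 14, so a_1 = 1
29 = 2·14 + 1, so a_2 = 2
14 = 14·1 + 0, so a_3 = 14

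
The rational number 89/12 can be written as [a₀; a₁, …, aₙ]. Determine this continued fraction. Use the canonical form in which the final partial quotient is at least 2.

[7; 2, 2, 2]

⌊89/12⌋ = 7, remainder 5
⌊12/5⌋ = 2, remainder 2
⌊5/2⌋ = 2, remainder 1
⌊2/1⌋ = 2, remainder 0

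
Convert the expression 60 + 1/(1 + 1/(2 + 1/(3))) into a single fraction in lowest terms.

607/10

Work from the innermost term outward:
Start with 3.
2 + 1/(3/1) = 2 + 1/3 = 7/3
1 + 1/(7/3) = 1 + 3/7 = 10/7
60 + 1/(10/7) = 60 + 7/10 = 607/10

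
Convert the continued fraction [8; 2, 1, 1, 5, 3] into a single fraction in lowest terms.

Work from the innermost term outward:
Start with 3.
5 + 1/(3/1) = 5 + 1/3 = 16/3
1 + 1/(16/3) = 1 + 3/16 = 19/16
1 + 1/(19/16) = 1 + 16/19 = 35/19
2 + 1/(35/19) = 2 + 19/35 = 89/35
8 + 1/(89/35) = 8 + 35/89 = 747/89

747/89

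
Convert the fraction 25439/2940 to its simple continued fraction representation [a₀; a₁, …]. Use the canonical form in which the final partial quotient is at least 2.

25439 = 8·2940 + 1919, so a_0 = 8
2940 = 1·1919 + 1021, so a_1 = 1
1919 = 1·1021 + 898, so a_2 = 1
1021 = 1·898 + 123, so a_3 = 1
898 = 7·123 + 37, so a_4 = 7
123 = 3·37 + 12, so a_5 = 3
37 = 3·12 + 1, so a_6 = 3
12 = 12·1 + 0, so a_7 = 12

[8; 1, 1, 1, 7, 3, 3, 12]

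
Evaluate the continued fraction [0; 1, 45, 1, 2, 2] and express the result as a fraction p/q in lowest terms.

320/327

Use the convergent recurrence hₖ = aₖ·hₖ₋₁ + hₖ₋₂ (and likewise for the denominators kₖ):
a_0 = 0: 0/1
a_1 = 1: 1/1
a_2 = 45: 45/46
a_3 = 1: 46/47
a_4 = 2: 137/140
a_5 = 2: 320/327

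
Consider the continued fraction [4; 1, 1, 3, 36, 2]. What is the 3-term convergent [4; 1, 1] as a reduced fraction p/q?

9/2

Use the convergent recurrence hₖ = aₖ·hₖ₋₁ + hₖ₋₂ (and likewise for the denominators kₖ):
a_0 = 4: 4/1
a_1 = 1: 5/1
a_2 = 1: 9/2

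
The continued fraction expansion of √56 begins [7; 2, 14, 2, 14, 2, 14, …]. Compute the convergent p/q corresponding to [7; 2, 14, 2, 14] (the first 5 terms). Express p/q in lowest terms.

6503/869

Compute successive convergents:
a_0 = 7: 7/1
a_1 = 2: 15/2
a_2 = 14: 217/29
a_3 = 2: 449/60
a_4 = 14: 6503/869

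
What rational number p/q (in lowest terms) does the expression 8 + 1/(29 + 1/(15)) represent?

3503/436

a_0 = 8: 8/1
a_1 = 29: 233/29
a_2 = 15: 3503/436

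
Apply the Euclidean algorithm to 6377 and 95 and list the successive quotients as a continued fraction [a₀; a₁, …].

[67; 7, 1, 11]

Repeatedly divide and take the remainder:
6377 ÷ 95 → quotient 67, remainder 12
95 ÷ 12 → quotient 7, remainder 11
12 ÷ 11 → quotient 1, remainder 1
11 ÷ 1 → quotient 11, remainder 0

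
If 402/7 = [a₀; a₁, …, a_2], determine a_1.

2

⌊402/7⌋ = 57, remainder 3
⌊7/3⌋ = 2, remainder 1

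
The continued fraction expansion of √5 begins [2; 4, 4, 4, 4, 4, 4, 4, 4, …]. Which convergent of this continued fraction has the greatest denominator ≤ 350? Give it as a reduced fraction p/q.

List convergents until the denominator exceeds the bound:
a_0 = 2: 2/1  (≤ bound)
a_1 = 4: 9/4  (≤ bound)
a_2 = 4: 38/17  (≤ bound)
a_3 = 4: 161/72  (≤ bound)
a_4 = 4: 682/305  (≤ bound)
a_5 = 4: 2889/1292  (> 350, stop)

682/305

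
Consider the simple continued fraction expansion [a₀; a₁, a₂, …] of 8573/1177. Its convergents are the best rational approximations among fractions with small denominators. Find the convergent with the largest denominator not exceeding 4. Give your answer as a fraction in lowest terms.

29/4

a_0 = 7: 7/1  (≤ bound)
a_1 = 3: 22/3  (≤ bound)
a_2 = 1: 29/4  (≤ bound)
a_3 = 1: 51/7  (> 4, stop)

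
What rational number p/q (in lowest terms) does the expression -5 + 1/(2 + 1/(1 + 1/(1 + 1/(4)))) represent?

Use the convergent recurrence hₖ = aₖ·hₖ₋₁ + hₖ₋₂ (and likewise for the denominators kₖ):
a_0 = -5: -5/1
a_1 = 2: -9/2
a_2 = 1: -14/3
a_3 = 1: -23/5
a_4 = 4: -106/23

-106/23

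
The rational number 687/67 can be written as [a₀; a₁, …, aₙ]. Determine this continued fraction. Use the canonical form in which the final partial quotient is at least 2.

Run the Euclidean algorithm, recording each quotient:
687 = 10·67 + 17, so a_0 = 10
67 = 3·17 + 16, so a_1 = 3
17 = 1·16 + 1, so a_2 = 1
16 = 16·1 + 0, so a_3 = 16

[10; 3, 1, 16]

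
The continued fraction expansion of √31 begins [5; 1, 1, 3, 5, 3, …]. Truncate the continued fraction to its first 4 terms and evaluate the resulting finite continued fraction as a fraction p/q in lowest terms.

Use the convergent recurrence hₖ = aₖ·hₖ₋₁ + hₖ₋₂ (and likewise for the denominators kₖ):
a_0 = 5: 5/1
a_1 = 1: 6/1
a_2 = 1: 11/2
a_3 = 3: 39/7

39/7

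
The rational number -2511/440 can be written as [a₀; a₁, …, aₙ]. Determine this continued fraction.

[-6; 3, 2, 2, 3, 3, 2]

-2511 = -6·440 + 129, so a_0 = -6
440 = 3·129 + 53, so a_1 = 3
129 = 2·53 + 23, so a_2 = 2
53 = 2·23 + 7, so a_3 = 2
23 = 3·7 + 2, so a_4 = 3
7 = 3·2 + 1, so a_5 = 3
2 = 2·1 + 0, so a_6 = 2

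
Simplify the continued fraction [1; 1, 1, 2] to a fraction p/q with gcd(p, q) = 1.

a_0 = 1: 1/1
a_1 = 1: 2/1
a_2 = 1: 3/2
a_3 = 2: 8/5

8/5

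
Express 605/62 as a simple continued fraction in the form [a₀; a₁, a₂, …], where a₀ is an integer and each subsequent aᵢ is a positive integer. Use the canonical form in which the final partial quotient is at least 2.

[9; 1, 3, 7, 2]

Repeatedly divide and take the remainder:
⌊605/62⌋ = 9, remainder 47
⌊62/47⌋ = 1, remainder 15
⌊47/15⌋ = 3, remainder 2
⌊15/2⌋ = 7, remainder 1
⌊2/1⌋ = 2, remainder 0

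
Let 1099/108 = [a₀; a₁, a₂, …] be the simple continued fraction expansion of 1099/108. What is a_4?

1099 ÷ 108 → quotient 10, remainder 19
108 ÷ 19 → quotient 5, remainder 13
19 ÷ 13 → quotient 1, remainder 6
13 ÷ 6 → quotient 2, remainder 1
6 ÷ 1 → quotient 6, remainder 0

6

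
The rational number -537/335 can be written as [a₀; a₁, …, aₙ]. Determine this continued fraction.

[-2; 2, 1, 1, 12, 1, 4]

-537 ÷ 335 → quotient -2, remainder 133
335 ÷ 133 → quotient 2, remainder 69
133 ÷ 69 → quotient 1, remainder 64
69 ÷ 64 → quotient 1, remainder 5
64 ÷ 5 → quotient 12, remainder 4
5 ÷ 4 → quotient 1, remainder 1
4 ÷ 1 → quotient 4, remainder 0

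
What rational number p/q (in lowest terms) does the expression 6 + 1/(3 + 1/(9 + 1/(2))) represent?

373/59

a_0 = 6: 6/1
a_1 = 3: 19/3
a_2 = 9: 177/28
a_3 = 2: 373/59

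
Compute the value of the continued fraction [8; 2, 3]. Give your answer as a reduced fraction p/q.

Start with 3.
2 + 1/(3/1) = 2 + 1/3 = 7/3
8 + 1/(7/3) = 8 + 3/7 = 59/7

59/7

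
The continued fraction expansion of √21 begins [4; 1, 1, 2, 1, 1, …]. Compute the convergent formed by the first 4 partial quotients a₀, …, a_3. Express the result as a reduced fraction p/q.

23/5

Start with 2.
1 + 1/(2/1) = 1 + 1/2 = 3/2
1 + 1/(3/2) = 1 + 2/3 = 5/3
4 + 1/(5/3) = 4 + 3/5 = 23/5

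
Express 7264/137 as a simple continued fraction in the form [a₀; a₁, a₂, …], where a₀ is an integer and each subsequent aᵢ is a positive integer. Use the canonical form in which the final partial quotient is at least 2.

[53; 45, 1, 2]

Repeatedly divide and take the remainder:
7264 = 53·137 + 3, so a_0 = 53
137 = 45·3 + 2, so a_1 = 45
3 = 1·2 + 1, so a_2 = 1
2 = 2·1 + 0, so a_3 = 2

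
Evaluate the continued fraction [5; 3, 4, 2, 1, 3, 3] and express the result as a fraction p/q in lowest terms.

Collapse the nested fraction from the inside out:
Start with 3.
3 + 1/(3/1) = 3 + 1/3 = 10/3
1 + 1/(10/3) = 1 + 3/10 = 13/10
2 + 1/(13/10) = 2 + 10/13 = 36/13
4 + 1/(36/13) = 4 + 13/36 = 157/36
3 + 1/(157/36) = 3 + 36/157 = 507/157
5 + 1/(507/157) = 5 + 157/507 = 2692/507

2692/507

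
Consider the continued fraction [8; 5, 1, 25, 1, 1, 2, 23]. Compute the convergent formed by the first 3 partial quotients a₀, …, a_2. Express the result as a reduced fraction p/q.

49/6

Work from the innermost term outward:
Start with 1.
5 + 1/(1/1) = 5 + 1/1 = 6/1
8 + 1/(6/1) = 8 + 1/6 = 49/6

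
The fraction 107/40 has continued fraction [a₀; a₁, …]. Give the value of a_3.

⌊107/40⌋ = 2, remainder 27
⌊40/27⌋ = 1, remainder 13
⌊27/13⌋ = 2, remainder 1
⌊13/1⌋ = 13, remainder 0

13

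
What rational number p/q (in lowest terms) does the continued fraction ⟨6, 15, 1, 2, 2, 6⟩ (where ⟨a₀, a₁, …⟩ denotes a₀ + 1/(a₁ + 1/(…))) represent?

4287/707

Build up convergents one term at a time:
a_0 = 6: 6/1
a_1 = 15: 91/15
a_2 = 1: 97/16
a_3 = 2: 285/47
a_4 = 2: 667/110
a_5 = 6: 4287/707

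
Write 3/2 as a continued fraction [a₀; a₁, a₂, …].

⌊3/2⌋ = 1, remainder 1
⌊2/1⌋ = 2, remainder 0

[1; 2]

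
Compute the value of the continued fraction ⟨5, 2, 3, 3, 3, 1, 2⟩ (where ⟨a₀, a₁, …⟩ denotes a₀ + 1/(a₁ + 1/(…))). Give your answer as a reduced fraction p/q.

1489/274

Start with 2.
1 + 1/(2/1) = 1 + 1/2 = 3/2
3 + 1/(3/2) = 3 + 2/3 = 11/3
3 + 1/(11/3) = 3 + 3/11 = 36/11
3 + 1/(36/11) = 3 + 11/36 = 119/36
2 + 1/(119/36) = 2 + 36/119 = 274/119
5 + 1/(274/119) = 5 + 119/274 = 1489/274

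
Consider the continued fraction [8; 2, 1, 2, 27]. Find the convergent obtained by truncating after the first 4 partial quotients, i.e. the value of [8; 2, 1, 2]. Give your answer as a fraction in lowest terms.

Use the convergent recurrence hₖ = aₖ·hₖ₋₁ + hₖ₋₂ (and likewise for the denominators kₖ):
a_0 = 8: 8/1
a_1 = 2: 17/2
a_2 = 1: 25/3
a_3 = 2: 67/8

67/8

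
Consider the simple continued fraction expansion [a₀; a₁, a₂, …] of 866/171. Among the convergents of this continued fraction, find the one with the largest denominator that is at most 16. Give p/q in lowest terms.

a_0 = 5: 5/1  (≤ bound)
a_1 = 15: 76/15  (≤ bound)
a_2 = 1: 81/16  (≤ bound)
a_3 = 1: 157/31  (> 16, stop)

81/16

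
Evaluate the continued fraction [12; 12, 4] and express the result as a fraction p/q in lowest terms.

592/49

Compute successive convergents:
a_0 = 12: 12/1
a_1 = 12: 145/12
a_2 = 4: 592/49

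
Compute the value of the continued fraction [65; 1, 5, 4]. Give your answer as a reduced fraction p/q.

Start with 4.
5 + 1/(4/1) = 5 + 1/4 = 21/4
1 + 1/(21/4) = 1 + 4/21 = 25/21
65 + 1/(25/21) = 65 + 21/25 = 1646/25

1646/25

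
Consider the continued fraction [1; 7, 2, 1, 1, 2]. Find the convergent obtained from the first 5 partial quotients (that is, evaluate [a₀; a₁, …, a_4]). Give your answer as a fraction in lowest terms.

42/37

a_0 = 1: 1/1
a_1 = 7: 8/7
a_2 = 2: 17/15
a_3 = 1: 25/22
a_4 = 1: 42/37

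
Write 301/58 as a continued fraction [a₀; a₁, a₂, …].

Repeatedly divide and take the remainder:
⌊301/58⌋ = 5, remainder 11
⌊58/11⌋ = 5, remainder 3
⌊11/3⌋ = 3, remainder 2
⌊3/2⌋ = 1, remainder 1
⌊2/1⌋ = 2, remainder 0

[5; 5, 3, 1, 2]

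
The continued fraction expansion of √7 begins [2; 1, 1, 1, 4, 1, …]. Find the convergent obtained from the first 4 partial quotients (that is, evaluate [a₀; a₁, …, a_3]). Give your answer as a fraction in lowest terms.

8/3

Use the convergent recurrence hₖ = aₖ·hₖ₋₁ + hₖ₋₂ (and likewise for the denominators kₖ):
a_0 = 2: 2/1
a_1 = 1: 3/1
a_2 = 1: 5/2
a_3 = 1: 8/3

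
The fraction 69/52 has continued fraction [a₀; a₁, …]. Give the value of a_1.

69 ÷ 52 → quotient 1, remainder 17
52 ÷ 17 → quotient 3, remainder 1

3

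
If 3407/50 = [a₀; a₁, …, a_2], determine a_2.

⌊3407/50⌋ = 68, remainder 7
⌊50/7⌋ = 7, remainder 1
⌊7/1⌋ = 7, remainder 0

7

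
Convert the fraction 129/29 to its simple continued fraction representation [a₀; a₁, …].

[4; 2, 4, 3]

⌊129/29⌋ = 4, remainder 13
⌊29/13⌋ = 2, remainder 3
⌊13/3⌋ = 4, remainder 1
⌊3/1⌋ = 3, remainder 0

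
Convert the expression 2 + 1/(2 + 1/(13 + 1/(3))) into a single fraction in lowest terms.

206/83

Build up convergents one term at a time:
a_0 = 2: 2/1
a_1 = 2: 5/2
a_2 = 13: 67/27
a_3 = 3: 206/83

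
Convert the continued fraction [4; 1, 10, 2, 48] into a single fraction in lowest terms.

5478/1115

a_0 = 4: 4/1
a_1 = 1: 5/1
a_2 = 10: 54/11
a_3 = 2: 113/23
a_4 = 48: 5478/1115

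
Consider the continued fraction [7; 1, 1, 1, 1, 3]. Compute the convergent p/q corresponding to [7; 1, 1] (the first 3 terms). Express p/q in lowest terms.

a_0 = 7: 7/1
a_1 = 1: 8/1
a_2 = 1: 15/2

15/2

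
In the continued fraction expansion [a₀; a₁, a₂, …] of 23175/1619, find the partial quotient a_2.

⌊23175/1619⌋ = 14, remainder 509
⌊1619/509⌋ = 3, remainder 92
⌊509/92⌋ = 5, remainder 49

5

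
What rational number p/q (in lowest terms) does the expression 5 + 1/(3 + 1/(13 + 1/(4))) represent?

868/163

a_0 = 5: 5/1
a_1 = 3: 16/3
a_2 = 13: 213/40
a_3 = 4: 868/163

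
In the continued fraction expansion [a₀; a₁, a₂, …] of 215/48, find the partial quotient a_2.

11

⌊215/48⌋ = 4, remainder 23
⌊48/23⌋ = 2, remainder 2
⌊23/2⌋ = 11, remainder 1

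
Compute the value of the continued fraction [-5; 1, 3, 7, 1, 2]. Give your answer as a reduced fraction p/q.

Collapse the nested fraction from the inside out:
Start with 2.
1 + 1/(2/1) = 1 + 1/2 = 3/2
7 + 1/(3/2) = 7 + 2/3 = 23/3
3 + 1/(23/3) = 3 + 3/23 = 72/23
1 + 1/(72/23) = 1 + 23/72 = 95/72
-5 + 1/(95/72) = -5 + 72/95 = -403/95

-403/95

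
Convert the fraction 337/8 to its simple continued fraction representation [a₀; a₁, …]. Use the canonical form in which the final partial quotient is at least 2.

Run the Euclidean algorithm, recording each quotient:
337 ÷ 8 → quotient 42, remainder 1
8 ÷ 1 → quotient 8, remainder 0

[42; 8]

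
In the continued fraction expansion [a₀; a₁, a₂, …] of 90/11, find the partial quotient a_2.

⌊90/11⌋ = 8, remainder 2
⌊11/2⌋ = 5, remainder 1
⌊2/1⌋ = 2, remainder 0

2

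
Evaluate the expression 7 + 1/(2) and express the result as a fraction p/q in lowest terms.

15/2

Use the convergent recurrence hₖ = aₖ·hₖ₋₁ + hₖ₋₂ (and likewise for the denominators kₖ):
a_0 = 7: 7/1
a_1 = 2: 15/2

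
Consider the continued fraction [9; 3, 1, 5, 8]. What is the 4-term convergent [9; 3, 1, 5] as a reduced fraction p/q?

213/23

a_0 = 9: 9/1
a_1 = 3: 28/3
a_2 = 1: 37/4
a_3 = 5: 213/23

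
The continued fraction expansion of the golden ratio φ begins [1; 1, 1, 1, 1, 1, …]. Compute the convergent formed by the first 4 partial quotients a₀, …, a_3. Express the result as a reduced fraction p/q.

5/3

a_0 = 1: 1/1
a_1 = 1: 2/1
a_2 = 1: 3/2
a_3 = 1: 5/3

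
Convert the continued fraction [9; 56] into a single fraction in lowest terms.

505/56

Build up convergents one term at a time:
a_0 = 9: 9/1
a_1 = 56: 505/56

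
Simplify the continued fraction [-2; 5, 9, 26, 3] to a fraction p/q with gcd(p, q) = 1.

-6584/3649

Start with 3.
26 + 1/(3/1) = 26 + 1/3 = 79/3
9 + 1/(79/3) = 9 + 3/79 = 714/79
5 + 1/(714/79) = 5 + 79/714 = 3649/714
-2 + 1/(3649/714) = -2 + 714/3649 = -6584/3649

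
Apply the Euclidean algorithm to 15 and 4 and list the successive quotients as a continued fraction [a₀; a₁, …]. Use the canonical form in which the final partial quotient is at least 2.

15 = 3·4 + 3, so a_0 = 3
4 = 1·3 + 1, so a_1 = 1
3 = 3·1 + 0, so a_2 = 3

[3; 1, 3]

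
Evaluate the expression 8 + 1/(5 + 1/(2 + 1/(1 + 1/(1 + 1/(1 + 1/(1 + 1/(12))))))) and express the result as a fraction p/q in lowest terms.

7228/883

Start with 12.
1 + 1/(12/1) = 1 + 1/12 = 13/12
1 + 1/(13/12) = 1 + 12/13 = 25/13
1 + 1/(25/13) = 1 + 13/25 = 38/25
1 + 1/(38/25) = 1 + 25/38 = 63/38
2 + 1/(63/38) = 2 + 38/63 = 164/63
5 + 1/(164/63) = 5 + 63/164 = 883/164
8 + 1/(883/164) = 8 + 164/883 = 7228/883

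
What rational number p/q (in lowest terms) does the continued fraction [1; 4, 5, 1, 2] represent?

88/71

a_0 = 1: 1/1
a_1 = 4: 5/4
a_2 = 5: 26/21
a_3 = 1: 31/25
a_4 = 2: 88/71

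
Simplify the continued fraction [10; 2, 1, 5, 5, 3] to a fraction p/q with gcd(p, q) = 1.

2909/281

a_0 = 10: 10/1
a_1 = 2: 21/2
a_2 = 1: 31/3
a_3 = 5: 176/17
a_4 = 5: 911/88
a_5 = 3: 2909/281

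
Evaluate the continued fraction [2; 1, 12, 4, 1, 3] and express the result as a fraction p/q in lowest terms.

734/251

Work from the innermost term outward:
Start with 3.
1 + 1/(3/1) = 1 + 1/3 = 4/3
4 + 1/(4/3) = 4 + 3/4 = 19/4
12 + 1/(19/4) = 12 + 4/19 = 232/19
1 + 1/(232/19) = 1 + 19/232 = 251/232
2 + 1/(251/232) = 2 + 232/251 = 734/251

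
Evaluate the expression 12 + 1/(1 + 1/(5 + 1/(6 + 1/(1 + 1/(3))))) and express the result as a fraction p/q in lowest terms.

a_0 = 12: 12/1
a_1 = 1: 13/1
a_2 = 5: 77/6
a_3 = 6: 475/37
a_4 = 1: 552/43
a_5 = 3: 2131/166

2131/166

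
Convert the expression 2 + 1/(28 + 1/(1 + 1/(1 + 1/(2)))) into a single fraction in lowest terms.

Compute successive convergents:
a_0 = 2: 2/1
a_1 = 28: 57/28
a_2 = 1: 59/29
a_3 = 1: 116/57
a_4 = 2: 291/143

291/143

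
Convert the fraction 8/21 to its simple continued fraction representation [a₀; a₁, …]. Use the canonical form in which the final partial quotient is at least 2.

[0; 2, 1, 1, 1, 2]

Run the Euclidean algorithm, recording each quotient:
8 ÷ 21 → quotient 0, remainder 8
21 ÷ 8 → quotient 2, remainder 5
8 ÷ 5 → quotient 1, remainder 3
5 ÷ 3 → quotient 1, remainder 2
3 ÷ 2 → quotient 1, remainder 1
2 ÷ 1 → quotient 2, remainder 0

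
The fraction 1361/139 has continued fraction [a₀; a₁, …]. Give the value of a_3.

1

⌊1361/139⌋ = 9, remainder 110
⌊139/110⌋ = 1, remainder 29
⌊110/29⌋ = 3, remainder 23
⌊29/23⌋ = 1, remainder 6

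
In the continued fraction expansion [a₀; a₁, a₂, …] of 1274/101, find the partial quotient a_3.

1

Run the Euclidean algorithm, recording each quotient:
⌊1274/101⌋ = 12, remainder 62
⌊101/62⌋ = 1, remainder 39
⌊62/39⌋ = 1, remainder 23
⌊39/23⌋ = 1, remainder 16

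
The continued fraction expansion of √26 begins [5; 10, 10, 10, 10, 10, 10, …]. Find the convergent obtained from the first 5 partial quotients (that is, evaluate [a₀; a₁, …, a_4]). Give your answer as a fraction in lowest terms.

52525/10301

Use the convergent recurrence hₖ = aₖ·hₖ₋₁ + hₖ₋₂ (and likewise for the denominators kₖ):
a_0 = 5: 5/1
a_1 = 10: 51/10
a_2 = 10: 515/101
a_3 = 10: 5201/1020
a_4 = 10: 52525/10301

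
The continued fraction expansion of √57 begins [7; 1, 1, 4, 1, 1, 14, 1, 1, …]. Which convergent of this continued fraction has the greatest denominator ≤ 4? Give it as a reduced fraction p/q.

List convergents until the denominator exceeds the bound:
a_0 = 7: 7/1  (≤ bound)
a_1 = 1: 8/1  (≤ bound)
a_2 = 1: 15/2  (≤ bound)
a_3 = 4: 68/9  (> 4, stop)

15/2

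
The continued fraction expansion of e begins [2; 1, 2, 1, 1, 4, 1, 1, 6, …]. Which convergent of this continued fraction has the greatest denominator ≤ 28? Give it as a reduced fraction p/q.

List convergents until the denominator exceeds the bound:
a_0 = 2: 2/1  (≤ bound)
a_1 = 1: 3/1  (≤ bound)
a_2 = 2: 8/3  (≤ bound)
a_3 = 1: 11/4  (≤ bound)
a_4 = 1: 19/7  (≤ bound)
a_5 = 4: 87/32  (> 28, stop)

19/7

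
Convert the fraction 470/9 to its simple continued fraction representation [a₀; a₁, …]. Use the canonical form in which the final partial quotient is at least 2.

[52; 4, 2]

470 ÷ 9 → quotient 52, remainder 2
9 ÷ 2 → quotient 4, remainder 1
2 ÷ 1 → quotient 2, remainder 0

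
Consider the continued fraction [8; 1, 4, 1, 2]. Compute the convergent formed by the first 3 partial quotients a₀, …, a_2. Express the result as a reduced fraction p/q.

44/5

a_0 = 8: 8/1
a_1 = 1: 9/1
a_2 = 4: 44/5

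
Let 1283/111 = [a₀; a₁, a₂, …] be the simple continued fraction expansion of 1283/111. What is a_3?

1283 = 11·111 + 62, so a_0 = 11
111 = 1·62 + 49, so a_1 = 1
62 = 1·49 + 13, so a_2 = 1
49 = 3·13 + 10, so a_3 = 3

3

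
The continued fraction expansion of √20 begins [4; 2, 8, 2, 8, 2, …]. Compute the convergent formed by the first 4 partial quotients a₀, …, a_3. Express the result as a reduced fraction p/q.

161/36

Work from the innermost term outward:
Start with 2.
8 + 1/(2/1) = 8 + 1/2 = 17/2
2 + 1/(17/2) = 2 + 2/17 = 36/17
4 + 1/(36/17) = 4 + 17/36 = 161/36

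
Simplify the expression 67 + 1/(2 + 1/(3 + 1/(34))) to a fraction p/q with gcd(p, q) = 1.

Build up convergents one term at a time:
a_0 = 67: 67/1
a_1 = 2: 135/2
a_2 = 3: 472/7
a_3 = 34: 16183/240

16183/240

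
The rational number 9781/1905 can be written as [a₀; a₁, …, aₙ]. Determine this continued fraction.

Apply division with remainder until the remainder is 0:
9781 = 5·1905 + 256, so a_0 = 5
1905 = 7·256 + 113, so a_1 = 7
256 = 2·113 + 30, so a_2 = 2
113 = 3·30 + 23, so a_3 = 3
30 = 1·23 + 7, so a_4 = 1
23 = 3·7 + 2, so a_5 = 3
7 = 3·2 + 1, so a_6 = 3
2 = 2·1 + 0, so a_7 = 2

[5; 7, 2, 3, 1, 3, 3, 2]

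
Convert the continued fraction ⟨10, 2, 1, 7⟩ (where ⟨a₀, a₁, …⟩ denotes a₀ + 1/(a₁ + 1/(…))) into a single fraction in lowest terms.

238/23

a_0 = 10: 10/1
a_1 = 2: 21/2
a_2 = 1: 31/3
a_3 = 7: 238/23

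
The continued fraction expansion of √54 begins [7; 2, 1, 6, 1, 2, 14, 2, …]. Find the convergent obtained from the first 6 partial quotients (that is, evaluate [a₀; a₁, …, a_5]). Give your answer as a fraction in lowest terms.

485/66

Start with 2.
1 + 1/(2/1) = 1 + 1/2 = 3/2
6 + 1/(3/2) = 6 + 2/3 = 20/3
1 + 1/(20/3) = 1 + 3/20 = 23/20
2 + 1/(23/20) = 2 + 20/23 = 66/23
7 + 1/(66/23) = 7 + 23/66 = 485/66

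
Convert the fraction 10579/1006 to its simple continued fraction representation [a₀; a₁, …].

[10; 1, 1, 15, 4, 1, 1, 3]

10579 ÷ 1006 → quotient 10, remainder 519
1006 ÷ 519 → quotient 1, remainder 487
519 ÷ 487 → quotient 1, remainder 32
487 ÷ 32 → quotient 15, remainder 7
32 ÷ 7 → quotient 4, remainder 4
7 ÷ 4 → quotient 1, remainder 3
4 ÷ 3 → quotient 1, remainder 1
3 ÷ 1 → quotient 3, remainder 0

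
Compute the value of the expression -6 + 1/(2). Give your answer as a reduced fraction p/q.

-11/2

a_0 = -6: -6/1
a_1 = 2: -11/2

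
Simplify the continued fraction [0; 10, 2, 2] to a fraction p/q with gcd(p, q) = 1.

5/52

a_0 = 0: 0/1
a_1 = 10: 1/10
a_2 = 2: 2/21
a_3 = 2: 5/52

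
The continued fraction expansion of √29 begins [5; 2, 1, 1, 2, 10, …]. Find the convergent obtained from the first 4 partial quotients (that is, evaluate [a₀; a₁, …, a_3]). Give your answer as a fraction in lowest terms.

27/5

Build up convergents one term at a time:
a_0 = 5: 5/1
a_1 = 2: 11/2
a_2 = 1: 16/3
a_3 = 1: 27/5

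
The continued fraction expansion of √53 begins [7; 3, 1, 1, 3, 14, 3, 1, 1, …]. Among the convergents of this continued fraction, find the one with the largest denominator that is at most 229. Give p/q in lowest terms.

a_0 = 7: 7/1  (≤ bound)
a_1 = 3: 22/3  (≤ bound)
a_2 = 1: 29/4  (≤ bound)
a_3 = 1: 51/7  (≤ bound)
a_4 = 3: 182/25  (≤ bound)
a_5 = 14: 2599/357  (> 229, stop)

182/25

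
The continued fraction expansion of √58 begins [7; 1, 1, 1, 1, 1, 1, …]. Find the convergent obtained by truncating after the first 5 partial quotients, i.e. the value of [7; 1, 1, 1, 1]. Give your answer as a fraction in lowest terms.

38/5

Start with 1.
1 + 1/(1/1) = 1 + 1/1 = 2/1
1 + 1/(2/1) = 1 + 1/2 = 3/2
1 + 1/(3/2) = 1 + 2/3 = 5/3
7 + 1/(5/3) = 7 + 3/5 = 38/5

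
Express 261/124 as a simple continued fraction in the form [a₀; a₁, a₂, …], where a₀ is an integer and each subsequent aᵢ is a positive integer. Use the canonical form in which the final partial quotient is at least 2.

261 ÷ 124 → quotient 2, remainder 13
124 ÷ 13 → quotient 9, remainder 7
13 ÷ 7 → quotient 1, remainder 6
7 ÷ 6 → quotient 1, remainder 1
6 ÷ 1 → quotient 6, remainder 0

[2; 9, 1, 1, 6]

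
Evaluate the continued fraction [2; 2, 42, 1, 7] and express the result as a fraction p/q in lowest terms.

1731/694

Compute successive convergents:
a_0 = 2: 2/1
a_1 = 2: 5/2
a_2 = 42: 212/85
a_3 = 1: 217/87
a_4 = 7: 1731/694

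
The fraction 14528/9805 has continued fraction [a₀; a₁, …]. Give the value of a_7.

14528 = 1·9805 + 4723, so a_0 = 1
9805 = 2·4723 + 359, so a_1 = 2
4723 = 13·359 + 56, so a_2 = 13
359 = 6·56 + 23, so a_3 = 6
56 = 2·23 + 10, so a_4 = 2
23 = 2·10 + 3, so a_5 = 2
10 = 3·3 + 1, so a_6 = 3
3 = 3·1 + 0, so a_7 = 3

3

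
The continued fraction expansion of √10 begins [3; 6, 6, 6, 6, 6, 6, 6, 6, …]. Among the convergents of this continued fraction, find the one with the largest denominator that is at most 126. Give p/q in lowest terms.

a_0 = 3: 3/1  (≤ bound)
a_1 = 6: 19/6  (≤ bound)
a_2 = 6: 117/37  (≤ bound)
a_3 = 6: 721/228  (> 126, stop)

117/37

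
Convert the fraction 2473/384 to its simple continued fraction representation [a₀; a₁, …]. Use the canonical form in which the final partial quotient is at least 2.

[6; 2, 3, 1, 2, 15]

2473 ÷ 384 → quotient 6, remainder 169
384 ÷ 169 → quotient 2, remainder 46
169 ÷ 46 → quotient 3, remainder 31
46 ÷ 31 → quotient 1, remainder 15
31 ÷ 15 → quotient 2, remainder 1
15 ÷ 1 → quotient 15, remainder 0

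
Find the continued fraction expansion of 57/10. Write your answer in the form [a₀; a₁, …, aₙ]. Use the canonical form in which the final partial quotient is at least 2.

Apply division with remainder until the remainder is 0:
57 = 5·10 + 7, so a_0 = 5
10 = 1·7 + 3, so a_1 = 1
7 = 2·3 + 1, so a_2 = 2
3 = 3·1 + 0, so a_3 = 3

[5; 1, 2, 3]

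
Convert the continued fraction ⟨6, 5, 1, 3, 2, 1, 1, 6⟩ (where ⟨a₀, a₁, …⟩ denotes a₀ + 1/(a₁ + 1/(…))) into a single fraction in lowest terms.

5167/837

Collapse the nested fraction from the inside out:
Start with 6.
1 + 1/(6/1) = 1 + 1/6 = 7/6
1 + 1/(7/6) = 1 + 6/7 = 13/7
2 + 1/(13/7) = 2 + 7/13 = 33/13
3 + 1/(33/13) = 3 + 13/33 = 112/33
1 + 1/(112/33) = 1 + 33/112 = 145/112
5 + 1/(145/112) = 5 + 112/145 = 837/145
6 + 1/(837/145) = 6 + 145/837 = 5167/837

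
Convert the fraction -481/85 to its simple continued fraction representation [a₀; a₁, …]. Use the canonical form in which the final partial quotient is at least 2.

[-6; 2, 1, 13, 2]

Repeatedly divide and take the remainder:
-481 ÷ 85 → quotient -6, remainder 29
85 ÷ 29 → quotient 2, remainder 27
29 ÷ 27 → quotient 1, remainder 2
27 ÷ 2 → quotient 13, remainder 1
2 ÷ 1 → quotient 2, remainder 0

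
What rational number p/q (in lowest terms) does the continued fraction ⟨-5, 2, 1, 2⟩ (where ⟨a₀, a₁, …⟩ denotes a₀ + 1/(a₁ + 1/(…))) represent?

Start with 2.
1 + 1/(2/1) = 1 + 1/2 = 3/2
2 + 1/(3/2) = 2 + 2/3 = 8/3
-5 + 1/(8/3) = -5 + 3/8 = -37/8

-37/8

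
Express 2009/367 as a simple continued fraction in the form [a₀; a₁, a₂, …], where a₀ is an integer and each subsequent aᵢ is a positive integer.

Apply division with remainder until the remainder is 0:
2009 ÷ 367 → quotient 5, remainder 174
367 ÷ 174 → quotient 2, remainder 19
174 ÷ 19 → quotient 9, remainder 3
19 ÷ 3 → quotient 6, remainder 1
3 ÷ 1 → quotient 3, remainder 0

[5; 2, 9, 6, 3]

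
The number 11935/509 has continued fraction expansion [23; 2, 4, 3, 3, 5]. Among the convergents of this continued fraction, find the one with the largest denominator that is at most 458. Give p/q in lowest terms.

List convergents until the denominator exceeds the bound:
a_0 = 23: 23/1  (≤ bound)
a_1 = 2: 47/2  (≤ bound)
a_2 = 4: 211/9  (≤ bound)
a_3 = 3: 680/29  (≤ bound)
a_4 = 3: 2251/96  (≤ bound)
a_5 = 5: 11935/509  (> 458, stop)

2251/96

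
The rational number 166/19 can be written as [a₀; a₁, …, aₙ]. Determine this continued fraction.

⌊166/19⌋ = 8, remainder 14
⌊19/14⌋ = 1, remainder 5
⌊14/5⌋ = 2, remainder 4
⌊5/4⌋ = 1, remainder 1
⌊4/1⌋ = 4, remainder 0

[8; 1, 2, 1, 4]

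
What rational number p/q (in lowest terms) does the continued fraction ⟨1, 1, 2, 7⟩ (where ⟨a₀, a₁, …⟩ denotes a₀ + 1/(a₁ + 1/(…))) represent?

Starting at the tail and folding back:
Start with 7.
2 + 1/(7/1) = 2 + 1/7 = 15/7
1 + 1/(15/7) = 1 + 7/15 = 22/15
1 + 1/(22/15) = 1 + 15/22 = 37/22

37/22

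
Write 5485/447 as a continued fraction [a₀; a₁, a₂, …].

Apply division with remainder until the remainder is 0:
5485 ÷ 447 → quotient 12, remainder 121
447 ÷ 121 → quotient 3, remainder 84
121 ÷ 84 → quotient 1, remainder 37
84 ÷ 37 → quotient 2, remainder 10
37 ÷ 10 → quotient 3, remainder 7
10 ÷ 7 → quotient 1, remainder 3
7 ÷ 3 → quotient 2, remainder 1
3 ÷ 1 → quotient 3, remainder 0

[12; 3, 1, 2, 3, 1, 2, 3]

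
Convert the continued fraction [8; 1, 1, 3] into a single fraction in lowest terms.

60/7

Start with 3.
1 + 1/(3/1) = 1 + 1/3 = 4/3
1 + 1/(4/3) = 1 + 3/4 = 7/4
8 + 1/(7/4) = 8 + 4/7 = 60/7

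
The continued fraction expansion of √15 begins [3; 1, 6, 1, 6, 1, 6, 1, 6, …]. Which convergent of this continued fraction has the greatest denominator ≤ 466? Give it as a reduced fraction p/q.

1677/433

a_0 = 3: 3/1  (≤ bound)
a_1 = 1: 4/1  (≤ bound)
a_2 = 6: 27/7  (≤ bound)
a_3 = 1: 31/8  (≤ bound)
a_4 = 6: 213/55  (≤ bound)
a_5 = 1: 244/63  (≤ bound)
a_6 = 6: 1677/433  (≤ bound)
a_7 = 1: 1921/496  (> 466, stop)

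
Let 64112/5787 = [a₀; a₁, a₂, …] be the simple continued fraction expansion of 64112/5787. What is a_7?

Apply division with remainder until the remainder is 0:
64112 = 11·5787 + 455, so a_0 = 11
5787 = 12·455 + 327, so a_1 = 12
455 = 1·327 + 128, so a_2 = 1
327 = 2·128 + 71, so a_3 = 2
128 = 1·71 + 57, so a_4 = 1
71 = 1·57 + 14, so a_5 = 1
57 = 4·14 + 1, so a_6 = 4
14 = 14·1 + 0, so a_7 = 14

14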